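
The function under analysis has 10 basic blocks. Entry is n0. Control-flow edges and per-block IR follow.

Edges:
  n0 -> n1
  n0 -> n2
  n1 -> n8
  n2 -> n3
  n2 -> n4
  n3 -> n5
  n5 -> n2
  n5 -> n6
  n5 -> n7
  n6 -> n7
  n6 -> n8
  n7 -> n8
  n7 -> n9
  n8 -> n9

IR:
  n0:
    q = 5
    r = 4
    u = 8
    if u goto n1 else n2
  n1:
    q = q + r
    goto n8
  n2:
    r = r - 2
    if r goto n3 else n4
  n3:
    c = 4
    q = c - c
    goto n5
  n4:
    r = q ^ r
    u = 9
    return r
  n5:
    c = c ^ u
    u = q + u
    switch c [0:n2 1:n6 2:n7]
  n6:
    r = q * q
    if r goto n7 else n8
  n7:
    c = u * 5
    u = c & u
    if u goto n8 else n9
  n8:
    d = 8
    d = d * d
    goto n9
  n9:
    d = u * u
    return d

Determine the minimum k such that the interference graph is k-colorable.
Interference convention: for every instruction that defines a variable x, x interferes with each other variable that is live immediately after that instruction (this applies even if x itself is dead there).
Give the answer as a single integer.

def/use:
  n0: {q,r,u} / ∅
  n1: {q} / {q,r}
  n2: {r} / {r}
  n3: {c,q} / ∅
  n4: {r,u} / {q,r}
  n5: {c,u} / {c,q,u}
  n6: {r} / {q}
  n7: {c,u} / {u}
  n8: {d} / ∅
  n9: {d} / {u}

Liveness:
  live n0: ∅→{q,r,u}
  live n1: {q,r,u}→{u}
  live n2: {q,r,u}→{q,r,u}
  live n3: {r,u}→{c,q,r,u}
  live n4: {q,r}→∅
  live n5: {c,q,r,u}→{q,r,u}
  live n6: {q,u}→{u}
  live n7: {u}→{u}
  live n8: {u}→{u}
  live n9: {u}→∅

Interfere edges:
  c: {q,r,u}
  d: {u}
  q: {c,r,u}
  r: {c,q,u}
  u: {c,d,q,r}

Registers:
  lower bound: {c,q,r,u} mutually conflict ⇒ χ ≥ 4
  4-colouring: r0={u}  r1={c,d}  r2={q}  r3={r}
  χ = 4

Answer: 4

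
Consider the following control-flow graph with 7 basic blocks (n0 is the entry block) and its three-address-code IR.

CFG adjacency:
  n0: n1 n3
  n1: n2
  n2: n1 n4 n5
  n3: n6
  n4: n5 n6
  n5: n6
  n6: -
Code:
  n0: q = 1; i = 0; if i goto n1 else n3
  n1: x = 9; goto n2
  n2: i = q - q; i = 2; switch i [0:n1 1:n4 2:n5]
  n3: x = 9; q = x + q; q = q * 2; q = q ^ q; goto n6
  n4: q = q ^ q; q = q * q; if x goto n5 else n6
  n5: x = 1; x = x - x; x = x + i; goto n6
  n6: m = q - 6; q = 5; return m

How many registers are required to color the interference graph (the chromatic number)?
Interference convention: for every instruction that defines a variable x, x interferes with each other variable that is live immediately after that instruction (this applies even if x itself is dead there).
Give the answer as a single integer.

Per-block:
  n0 def {i,q} use ∅
  n1 def {x} use ∅
  n2 def {i} use {q}
  n3 def {q,x} use {q}
  n4 def {q} use {q,x}
  n5 def {x} use {i}
  n6 def {m,q} use {q}

Liveness:
  n0: in=∅ out={q}
  n1: in={q} out={q,x}
  n2: in={q,x} out={i,q,x}
  n3: in={q} out={q}
  n4: in={i,q,x} out={i,q}
  n5: in={i,q} out={q}
  n6: in={q} out=∅

Interfere edges:
  i — {q,x}
  m — {q}
  q — {i,m,x}
  x — {i,q}

Registers:
  {i,q,x} pairwise interfere (3-clique) ⇒ χ ≥ 3
  3-colouring: r0={q}  r1={i,m}  r2={x}
  χ = 3

Answer: 3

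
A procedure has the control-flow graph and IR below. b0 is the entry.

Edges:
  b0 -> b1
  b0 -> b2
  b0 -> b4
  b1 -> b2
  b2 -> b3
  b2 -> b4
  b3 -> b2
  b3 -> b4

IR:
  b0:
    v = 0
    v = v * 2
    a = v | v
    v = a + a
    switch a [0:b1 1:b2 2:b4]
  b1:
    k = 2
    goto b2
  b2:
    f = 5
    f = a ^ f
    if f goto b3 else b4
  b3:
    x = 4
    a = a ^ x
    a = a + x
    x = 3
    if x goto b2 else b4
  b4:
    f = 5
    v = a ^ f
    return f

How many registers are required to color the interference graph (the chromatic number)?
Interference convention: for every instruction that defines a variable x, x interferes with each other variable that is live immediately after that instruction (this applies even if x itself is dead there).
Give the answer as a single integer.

Answer: 3

Working:
Per-block:
  b0 def {a,v} use ∅
  b1 def {k} use ∅
  b2 def {f} use {a}
  b3 def {a,x} use {a}
  b4 def {f,v} use {a}

Liveness:
  b0: in=∅ out={a}
  b1: in={a} out={a}
  b2: in={a} out={a}
  b3: in={a} out={a}
  b4: in={a} out=∅

Conflict graph:
  a — {f,k,v,x}
  f — {a,v}
  k — {a}
  v — {a,f}
  x — {a}

Registers:
  lower bound: {a,f,v} mutually conflict ⇒ χ ≥ 3
  3-colouring: c0={a}  c1={f,k,x}  c2={v}
  χ = 3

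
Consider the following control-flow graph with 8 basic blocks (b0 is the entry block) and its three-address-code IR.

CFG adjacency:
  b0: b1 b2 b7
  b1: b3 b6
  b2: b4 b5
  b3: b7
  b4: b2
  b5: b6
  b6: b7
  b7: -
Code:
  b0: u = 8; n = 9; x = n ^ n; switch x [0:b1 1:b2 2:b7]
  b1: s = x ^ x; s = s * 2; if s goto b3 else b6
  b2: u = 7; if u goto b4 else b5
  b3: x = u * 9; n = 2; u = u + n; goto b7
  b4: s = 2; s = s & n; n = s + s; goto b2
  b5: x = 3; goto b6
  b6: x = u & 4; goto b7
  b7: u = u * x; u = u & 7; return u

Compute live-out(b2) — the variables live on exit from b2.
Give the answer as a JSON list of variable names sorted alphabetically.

Answer: ["n", "u"]

Working:
Block summaries:
  b0 def {n,u,x} use ∅
  b1 def {s} use {x}
  b2 def {u} use ∅
  b3 def {n,u,x} use {u}
  b4 def {n,s} use {n}
  b5 def {x} use ∅
  b6 def {x} use {u}
  b7 def {u} use {u,x}

Live sets:
  live b0: ∅→{n,u,x}
  live b1: {u,x}→{u}
  live b2: {n}→{n,u}
  live b3: {u}→{u,x}
  live b4: {n}→{n}
  live b5: {u}→{u}
  live b6: {u}→{u,x}
  live b7: {u,x}→∅

live-out(b2) = ["n", "u"]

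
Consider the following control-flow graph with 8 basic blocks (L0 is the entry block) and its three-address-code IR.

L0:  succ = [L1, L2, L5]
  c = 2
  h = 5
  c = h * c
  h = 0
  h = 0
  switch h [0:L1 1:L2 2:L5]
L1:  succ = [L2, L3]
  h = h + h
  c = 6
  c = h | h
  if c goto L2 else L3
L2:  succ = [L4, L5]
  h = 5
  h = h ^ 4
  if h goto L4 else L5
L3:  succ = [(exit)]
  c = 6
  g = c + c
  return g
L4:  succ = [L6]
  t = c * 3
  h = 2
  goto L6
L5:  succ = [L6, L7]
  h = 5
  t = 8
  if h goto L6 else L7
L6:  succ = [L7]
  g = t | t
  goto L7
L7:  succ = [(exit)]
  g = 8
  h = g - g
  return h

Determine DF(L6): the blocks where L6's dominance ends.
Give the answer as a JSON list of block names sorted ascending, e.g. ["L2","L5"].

Answer: ["L7"]

Working:
idom tree: L1←L0 L2←L0 L3←L1 L4←L2 L5←L0 L6←L0 L7←L0
Dom at joins:
  L2: preds {L0,L1}: {L0} ∩ {L0,L1} = {L0}; idom=L0
  L5: preds {L0,L2}: {L0} ∩ {L0,L2} = {L0}; idom=L0
  L6: preds {L4,L5}: {L0,L2,L4} ∩ {L0,L5} = {L0}; idom=L0
  L7: preds {L5,L6}: {L0,L5} ∩ {L0,L6} = {L0}; idom=L0

DF walk-up:
  L2←L0: walk · to L0
  L2←L1: walk L1 to L0
  L5←L0: walk · to L0
  L5←L2: walk L2 to L0
  L6←L4: walk L4→L2 to L0
  L6←L5: walk L5 to L0
  L7←L5: walk L5 to L0
  L7←L6: walk L6 to L0
  L0 → ∅
  L1 → {L2}
  L2 → {L5,L6}
  L3 → ∅
  L4 → {L6}
  L5 → {L6,L7}
  L6 → {L7}
  L7 → ∅

DF(L6) = ["L7"]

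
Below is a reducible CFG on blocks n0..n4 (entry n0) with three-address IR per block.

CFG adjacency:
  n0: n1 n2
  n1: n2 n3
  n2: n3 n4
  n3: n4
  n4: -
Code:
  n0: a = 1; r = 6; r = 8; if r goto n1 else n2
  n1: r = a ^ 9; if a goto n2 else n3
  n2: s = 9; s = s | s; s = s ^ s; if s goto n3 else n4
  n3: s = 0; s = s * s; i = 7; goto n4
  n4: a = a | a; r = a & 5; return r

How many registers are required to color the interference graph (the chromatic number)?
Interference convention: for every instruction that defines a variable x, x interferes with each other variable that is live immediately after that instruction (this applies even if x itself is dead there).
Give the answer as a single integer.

def/use:
  n0: def={a,r} ue=∅
  n1: def={r} ue={a}
  n2: def={s} ue=∅
  n3: def={i,s} ue=∅
  n4: def={a,r} ue={a}

Backward fixpoint:
  n0: in=∅ out={a}
  n1: in={a} out={a}
  n2: in={a} out={a}
  n3: in={a} out={a}
  n4: in={a} out=∅

Interfere edges:
  a — {i,r,s}
  i — {a}
  r — {a}
  s — {a}

Registers:
  {a,i} pairwise interfere (2-clique) ⇒ χ ≥ 2
  assign a→c0 i→c1 r→c1 s→c1 — no edge inside a register ⇒ χ ≤ 2
  χ = 2

Answer: 2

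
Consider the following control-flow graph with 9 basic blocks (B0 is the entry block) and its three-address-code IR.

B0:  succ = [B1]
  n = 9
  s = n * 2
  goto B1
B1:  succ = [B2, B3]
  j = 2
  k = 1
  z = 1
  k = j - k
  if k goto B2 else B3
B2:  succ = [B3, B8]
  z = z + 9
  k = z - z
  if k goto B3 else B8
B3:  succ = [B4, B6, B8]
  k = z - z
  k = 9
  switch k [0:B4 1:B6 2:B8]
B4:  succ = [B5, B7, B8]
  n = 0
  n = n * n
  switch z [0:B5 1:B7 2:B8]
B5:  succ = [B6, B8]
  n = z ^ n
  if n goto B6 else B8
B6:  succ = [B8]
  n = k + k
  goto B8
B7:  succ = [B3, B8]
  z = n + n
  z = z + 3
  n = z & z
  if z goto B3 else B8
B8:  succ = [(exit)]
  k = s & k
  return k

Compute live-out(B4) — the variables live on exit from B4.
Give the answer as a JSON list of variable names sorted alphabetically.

Per-block:
  B0 def {n,s} use ∅
  B1 def {j,k,z} use ∅
  B2 def {k,z} use {z}
  B3 def {k} use {z}
  B4 def {n} use {z}
  B5 def {n} use {n,z}
  B6 def {n} use {k}
  B7 def {n,z} use {n}
  B8 def {k} use {k,s}

Live sets:
  B0: in=∅ out={s}
  B1: in={s} out={s,z}
  B2: in={s,z} out={k,s,z}
  B3: in={s,z} out={k,s,z}
  B4: in={k,s,z} out={k,n,s,z}
  B5: in={k,n,s,z} out={k,s}
  B6: in={k,s} out={k,s}
  B7: in={k,n,s} out={k,s,z}
  B8: in={k,s} out=∅

live-out(B4) = ["k", "n", "s", "z"]

Answer: ["k", "n", "s", "z"]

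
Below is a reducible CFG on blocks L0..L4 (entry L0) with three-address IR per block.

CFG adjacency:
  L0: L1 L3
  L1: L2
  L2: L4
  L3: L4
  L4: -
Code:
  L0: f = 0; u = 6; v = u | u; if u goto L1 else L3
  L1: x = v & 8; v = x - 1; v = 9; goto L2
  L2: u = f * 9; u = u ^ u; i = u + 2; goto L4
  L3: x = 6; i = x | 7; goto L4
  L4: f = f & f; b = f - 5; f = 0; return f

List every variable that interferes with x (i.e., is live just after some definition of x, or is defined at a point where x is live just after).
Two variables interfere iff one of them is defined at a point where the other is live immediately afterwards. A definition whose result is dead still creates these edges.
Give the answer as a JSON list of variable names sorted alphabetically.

Answer: ["f"]

Analysis:
Block summaries:
  L0: {f,u,v} / ∅
  L1: {v,x} / {v}
  L2: {i,u} / {f}
  L3: {i,x} / ∅
  L4: {b,f} / {f}

Backward fixpoint:
  live L0: ∅→{f,v}
  live L1: {f,v}→{f}
  live L2: {f}→{f}
  live L3: {f}→{f}
  live L4: {f}→∅

Conflict graph:
  b — ∅
  f — {i,u,v,x}
  i — {f}
  u — {f,v}
  v — {f,u}
  x — {f}

N(x) = ["f"]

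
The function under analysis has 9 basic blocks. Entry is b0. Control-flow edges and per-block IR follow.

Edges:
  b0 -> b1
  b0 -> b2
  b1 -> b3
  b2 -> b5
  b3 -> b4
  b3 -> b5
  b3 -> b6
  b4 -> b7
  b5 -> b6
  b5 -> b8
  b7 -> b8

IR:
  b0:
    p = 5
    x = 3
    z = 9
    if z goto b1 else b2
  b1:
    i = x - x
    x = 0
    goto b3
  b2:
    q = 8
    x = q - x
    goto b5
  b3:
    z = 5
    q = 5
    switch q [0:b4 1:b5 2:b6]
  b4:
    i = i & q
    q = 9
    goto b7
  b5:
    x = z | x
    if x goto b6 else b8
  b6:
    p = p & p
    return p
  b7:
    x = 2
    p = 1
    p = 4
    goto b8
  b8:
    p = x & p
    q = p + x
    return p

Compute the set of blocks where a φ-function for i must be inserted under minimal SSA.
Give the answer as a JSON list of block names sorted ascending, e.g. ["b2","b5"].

idom tree: b1←b0 b2←b0 b3←b1 b4←b3 b5←b0 b6←b0 b7←b4 b8←b0
Join-block Dom:
  b5: preds {b2,b3}: {b0,b2} ∩ {b0,b1,b3} = {b0}; idom=b0
  b6: preds {b3,b5}: {b0,b1,b3} ∩ {b0,b5} = {b0}; idom=b0
  b8: preds {b5,b7}: {b0,b5} ∩ {b0,b1,b3,b4,b7} = {b0}; idom=b0

DF walk-up:
  b5←b2: walk b2 to b0
  b5←b3: walk b3→b1 to b0
  b6←b3: walk b3→b1 to b0
  b6←b5: walk b5 to b0
  b8←b5: walk b5 to b0
  b8←b7: walk b7→b4→b3→b1 to b0
  b0: DF=∅
  b1: DF={b5,b6,b8}
  b2: DF={b5}
  b3: DF={b5,b6,b8}
  b4: DF={b8}
  b5: DF={b6,b8}
  b6: DF=∅
  b7: DF={b8}
  b8: DF=∅

φ for i: defs {b1,b4}
  DF⁺ = {b5,b6,b8}

Answer: ["b5", "b6", "b8"]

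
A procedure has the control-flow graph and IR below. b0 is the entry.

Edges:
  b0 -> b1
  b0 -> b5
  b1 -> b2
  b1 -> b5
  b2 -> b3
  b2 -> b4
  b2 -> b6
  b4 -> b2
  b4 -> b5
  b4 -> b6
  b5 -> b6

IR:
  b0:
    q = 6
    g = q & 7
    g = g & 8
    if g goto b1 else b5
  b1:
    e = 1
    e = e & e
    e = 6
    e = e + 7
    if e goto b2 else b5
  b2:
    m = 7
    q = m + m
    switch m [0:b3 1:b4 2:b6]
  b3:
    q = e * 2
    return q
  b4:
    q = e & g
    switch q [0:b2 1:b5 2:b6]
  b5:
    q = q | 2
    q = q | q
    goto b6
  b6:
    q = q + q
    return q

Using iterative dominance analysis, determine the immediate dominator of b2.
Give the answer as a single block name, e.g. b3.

idom tree: b1←b0 b2←b1 b3←b2 b4←b2 b5←b0 b6←b0
Dom∩ at merges:
  b2: preds {b1,b4}: {b0,b1} ∩ {b0,b1,b2,b4} = {b0,b1}; idom=b1
  b5: preds {b0,b1,b4}: {b0} ∩ {b0,b1} ∩ {b0,b1,b2,b4} = {b0}; idom=b0
  b6: preds {b2,b4,b5}: {b0,b1,b2} ∩ {b0,b1,b2,b4} ∩ {b0,b5} = {b0}; idom=b0

idom(b2) = b1

Answer: b1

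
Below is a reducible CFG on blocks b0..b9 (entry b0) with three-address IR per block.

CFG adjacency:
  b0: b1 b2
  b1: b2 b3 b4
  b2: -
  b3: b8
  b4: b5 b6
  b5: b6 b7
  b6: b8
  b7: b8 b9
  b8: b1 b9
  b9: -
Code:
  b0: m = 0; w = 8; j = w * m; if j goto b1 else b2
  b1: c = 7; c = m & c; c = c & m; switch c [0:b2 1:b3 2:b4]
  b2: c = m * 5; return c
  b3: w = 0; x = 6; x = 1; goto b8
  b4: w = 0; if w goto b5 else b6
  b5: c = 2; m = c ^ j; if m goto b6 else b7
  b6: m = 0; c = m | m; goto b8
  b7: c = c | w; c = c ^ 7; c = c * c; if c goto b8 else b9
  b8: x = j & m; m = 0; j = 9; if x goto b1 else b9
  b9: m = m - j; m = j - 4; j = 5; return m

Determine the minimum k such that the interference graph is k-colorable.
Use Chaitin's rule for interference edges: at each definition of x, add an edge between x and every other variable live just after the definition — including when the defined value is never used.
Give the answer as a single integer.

Answer: 4

Analysis:
Block summaries:
  b0: {j,m,w} / ∅
  b1: {c} / {m}
  b2: {c} / {m}
  b3: {w,x} / ∅
  b4: {w} / ∅
  b5: {c,m} / {j}
  b6: {c,m} / ∅
  b7: {c} / {c,w}
  b8: {j,m,x} / {j,m}
  b9: {j,m} / {j,m}

Live sets:
  b0: in=∅ out={j,m}
  b1: in={j,m} out={j,m}
  b2: in={m} out=∅
  b3: in={j,m} out={j,m}
  b4: in={j} out={j,w}
  b5: in={j,w} out={c,j,m,w}
  b6: in={j} out={j,m}
  b7: in={c,j,m,w} out={j,m}
  b8: in={j,m} out={j,m}
  b9: in={j,m} out=∅

Interference:
  c — {j,m,w}
  j — {c,m,w,x}
  m — {c,j,w,x}
  w — {c,j,m}
  x — {j,m}

Registers:
  clique {c,j,m,w} ⇒ need ≥ 4
  assign c→r2 j→r0 m→r1 w→r3 x→r2 — no edge inside a register ⇒ χ ≤ 4
  χ = 4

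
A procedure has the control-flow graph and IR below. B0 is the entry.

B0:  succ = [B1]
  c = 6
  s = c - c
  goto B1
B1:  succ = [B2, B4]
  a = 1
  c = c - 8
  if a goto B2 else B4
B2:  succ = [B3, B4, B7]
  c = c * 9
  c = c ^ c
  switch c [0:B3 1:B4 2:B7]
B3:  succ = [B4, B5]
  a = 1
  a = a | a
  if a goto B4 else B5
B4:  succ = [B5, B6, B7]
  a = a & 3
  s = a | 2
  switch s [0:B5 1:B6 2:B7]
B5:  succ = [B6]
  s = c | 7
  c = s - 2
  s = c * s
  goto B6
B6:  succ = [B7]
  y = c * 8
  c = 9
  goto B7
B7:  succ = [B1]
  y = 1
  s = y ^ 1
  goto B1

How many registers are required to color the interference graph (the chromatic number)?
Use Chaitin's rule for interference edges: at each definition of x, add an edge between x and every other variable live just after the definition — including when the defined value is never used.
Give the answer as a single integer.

Per-block:
  B0 def {c,s} use ∅
  B1 def {a,c} use {c}
  B2 def {c} use {c}
  B3 def {a} use ∅
  B4 def {a,s} use {a}
  B5 def {c,s} use {c}
  B6 def {c,y} use {c}
  B7 def {s,y} use ∅

Liveness:
  B0 li=∅ lo={c}
  B1 li={c} lo={a,c}
  B2 li={a,c} lo={a,c}
  B3 li={c} lo={a,c}
  B4 li={a,c} lo={c}
  B5 li={c} lo={c}
  B6 li={c} lo={c}
  B7 li={c} lo={c}

Interfere edges:
  a — {c}
  c — {a,s,y}
  s — {c}
  y — {c}

Chromatic number:
  clique {a,c} ⇒ need ≥ 2
  2-colouring: R0={c}  R1={a,s,y}
  χ = 2

Answer: 2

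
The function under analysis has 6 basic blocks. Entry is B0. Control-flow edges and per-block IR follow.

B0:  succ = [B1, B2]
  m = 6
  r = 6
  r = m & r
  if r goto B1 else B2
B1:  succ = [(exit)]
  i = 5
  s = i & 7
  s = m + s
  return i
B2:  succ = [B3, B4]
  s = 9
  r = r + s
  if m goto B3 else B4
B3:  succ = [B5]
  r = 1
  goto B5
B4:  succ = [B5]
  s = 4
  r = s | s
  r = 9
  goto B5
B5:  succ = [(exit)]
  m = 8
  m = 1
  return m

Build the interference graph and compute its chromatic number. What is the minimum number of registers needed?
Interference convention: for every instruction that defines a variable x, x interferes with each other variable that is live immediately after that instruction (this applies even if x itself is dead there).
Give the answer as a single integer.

Answer: 3

Derivation:
def/use:
  B0: def={m,r} ue=∅
  B1: def={i,s} ue={m}
  B2: def={r,s} ue={m,r}
  B3: def={r} ue=∅
  B4: def={r,s} ue=∅
  B5: def={m} ue=∅

Live sets:
  B0: in=∅ out={m,r}
  B1: in={m} out=∅
  B2: in={m,r} out=∅
  B3: in=∅ out=∅
  B4: in=∅ out=∅
  B5: in=∅ out=∅

Interference:
  i: {m,s}
  m: {i,r,s}
  r: {m,s}
  s: {i,m,r}

Colouring:
  clique {i,m,s} ⇒ need ≥ 3
  3-colouring: c0={m}  c1={s}  c2={i,r}
  χ = 3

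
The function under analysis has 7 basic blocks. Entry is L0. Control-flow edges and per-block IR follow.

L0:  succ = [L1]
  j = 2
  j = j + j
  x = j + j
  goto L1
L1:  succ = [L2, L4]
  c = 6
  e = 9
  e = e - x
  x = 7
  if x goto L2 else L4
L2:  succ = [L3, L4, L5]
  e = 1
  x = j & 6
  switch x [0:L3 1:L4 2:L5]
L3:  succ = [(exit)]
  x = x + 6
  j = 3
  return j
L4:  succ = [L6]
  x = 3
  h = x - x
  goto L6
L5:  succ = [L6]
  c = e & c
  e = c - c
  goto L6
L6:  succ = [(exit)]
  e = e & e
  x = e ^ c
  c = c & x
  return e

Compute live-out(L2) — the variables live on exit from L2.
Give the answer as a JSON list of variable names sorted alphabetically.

def/use:
  L0: {j,x} / ∅
  L1: {c,e,x} / {x}
  L2: {e,x} / {j}
  L3: {j,x} / {x}
  L4: {h,x} / ∅
  L5: {c,e} / {c,e}
  L6: {c,e,x} / {c,e}

Liveness:
  live L0: ∅→{j,x}
  live L1: {j,x}→{c,e,j}
  live L2: {c,j}→{c,e,x}
  live L3: {x}→∅
  live L4: {c,e}→{c,e}
  live L5: {c,e}→{c,e}
  live L6: {c,e}→∅

live-out(L2) = ["c", "e", "x"]

Answer: ["c", "e", "x"]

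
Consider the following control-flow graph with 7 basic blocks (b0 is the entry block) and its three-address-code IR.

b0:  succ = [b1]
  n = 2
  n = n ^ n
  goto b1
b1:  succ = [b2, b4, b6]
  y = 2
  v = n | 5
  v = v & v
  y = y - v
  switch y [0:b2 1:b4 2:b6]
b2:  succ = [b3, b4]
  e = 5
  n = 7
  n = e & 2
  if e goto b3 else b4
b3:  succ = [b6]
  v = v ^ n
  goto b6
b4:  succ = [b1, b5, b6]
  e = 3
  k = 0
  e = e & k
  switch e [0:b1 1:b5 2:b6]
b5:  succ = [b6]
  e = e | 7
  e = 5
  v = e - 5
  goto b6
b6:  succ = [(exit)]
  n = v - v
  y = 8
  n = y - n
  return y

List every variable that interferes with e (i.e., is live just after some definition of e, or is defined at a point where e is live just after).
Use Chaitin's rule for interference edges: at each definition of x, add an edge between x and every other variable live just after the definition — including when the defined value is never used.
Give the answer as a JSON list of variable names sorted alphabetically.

Block summaries:
  b0: {n} / ∅
  b1: {v,y} / {n}
  b2: {e,n} / ∅
  b3: {v} / {n,v}
  b4: {e,k} / ∅
  b5: {e,v} / {e}
  b6: {n,y} / {v}

Backward fixpoint:
  b0 li=∅ lo={n}
  b1 li={n} lo={n,v}
  b2 li={v} lo={n,v}
  b3 li={n,v} lo={v}
  b4 li={n,v} lo={e,n,v}
  b5 li={e} lo={v}
  b6 li={v} lo=∅

Conflict graph:
  e: {k,n,v}
  k: {e,n,v}
  n: {e,k,v,y}
  v: {e,k,n,y}
  y: {n,v}

N(e) = ["k", "n", "v"]

Answer: ["k", "n", "v"]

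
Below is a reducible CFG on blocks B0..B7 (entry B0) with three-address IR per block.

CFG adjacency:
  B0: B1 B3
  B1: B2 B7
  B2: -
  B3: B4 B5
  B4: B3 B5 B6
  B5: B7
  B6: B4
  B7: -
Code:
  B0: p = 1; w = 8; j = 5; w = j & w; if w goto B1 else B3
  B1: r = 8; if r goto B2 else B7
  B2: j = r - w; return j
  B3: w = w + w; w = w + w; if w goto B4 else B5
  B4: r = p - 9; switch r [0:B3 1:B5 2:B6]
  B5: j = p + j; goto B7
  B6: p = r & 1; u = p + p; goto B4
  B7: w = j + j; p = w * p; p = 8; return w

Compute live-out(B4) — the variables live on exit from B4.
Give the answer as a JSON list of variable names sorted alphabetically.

Answer: ["j", "p", "r", "w"]

Analysis:
Block summaries:
  B0: {j,p,w} / ∅
  B1: {r} / ∅
  B2: {j} / {r,w}
  B3: {w} / {w}
  B4: {r} / {p}
  B5: {j} / {j,p}
  B6: {p,u} / {r}
  B7: {p,w} / {j,p}

Liveness:
  B0 li=∅ lo={j,p,w}
  B1 li={j,p,w} lo={j,p,r,w}
  B2 li={r,w} lo=∅
  B3 li={j,p,w} lo={j,p,w}
  B4 li={j,p,w} lo={j,p,r,w}
  B5 li={j,p} lo={j,p}
  B6 li={j,r,w} lo={j,p,w}
  B7 li={j,p} lo=∅

live-out(B4) = ["j", "p", "r", "w"]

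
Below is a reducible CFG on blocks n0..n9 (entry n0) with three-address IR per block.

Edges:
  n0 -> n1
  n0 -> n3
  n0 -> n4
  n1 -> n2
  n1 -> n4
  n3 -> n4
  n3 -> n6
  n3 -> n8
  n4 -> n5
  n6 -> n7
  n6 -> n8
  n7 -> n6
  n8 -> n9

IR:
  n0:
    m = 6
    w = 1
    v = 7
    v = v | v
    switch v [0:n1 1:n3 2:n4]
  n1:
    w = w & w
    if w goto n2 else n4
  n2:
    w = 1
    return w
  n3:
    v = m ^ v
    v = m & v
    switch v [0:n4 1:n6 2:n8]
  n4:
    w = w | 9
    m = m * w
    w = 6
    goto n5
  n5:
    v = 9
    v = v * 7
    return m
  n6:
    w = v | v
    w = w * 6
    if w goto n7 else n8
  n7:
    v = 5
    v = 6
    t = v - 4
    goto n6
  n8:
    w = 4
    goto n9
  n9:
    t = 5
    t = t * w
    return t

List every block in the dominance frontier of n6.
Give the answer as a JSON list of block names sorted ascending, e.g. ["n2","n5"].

idom tree: n1←n0 n2←n1 n3←n0 n4←n0 n5←n4 n6←n3 n7←n6 n8←n3 n9←n8
Dom at joins:
  n4: preds {n0,n1,n3}: {n0} ∩ {n0,n1} ∩ {n0,n3} = {n0}; idom=n0
  n6: preds {n3,n7}: {n0,n3} ∩ {n0,n3,n6,n7} = {n0,n3}; idom=n3
  n8: preds {n3,n6}: {n0,n3} ∩ {n0,n3,n6} = {n0,n3}; idom=n3

Frontier:
  join n4 pred n0: · stop@n0
  join n4 pred n1: n1 stop@n0
  join n4 pred n3: n3 stop@n0
  join n6 pred n3: · stop@n3
  join n6 pred n7: n7→n6 stop@n3
  join n8 pred n3: · stop@n3
  join n8 pred n6: n6 stop@n3
  DF(n0)=∅
  DF(n1)={n4}
  DF(n2)=∅
  DF(n3)={n4}
  DF(n4)=∅
  DF(n5)=∅
  DF(n6)={n6,n8}
  DF(n7)={n6}
  DF(n8)=∅
  DF(n9)=∅

DF(n6) = ["n6", "n8"]

Answer: ["n6", "n8"]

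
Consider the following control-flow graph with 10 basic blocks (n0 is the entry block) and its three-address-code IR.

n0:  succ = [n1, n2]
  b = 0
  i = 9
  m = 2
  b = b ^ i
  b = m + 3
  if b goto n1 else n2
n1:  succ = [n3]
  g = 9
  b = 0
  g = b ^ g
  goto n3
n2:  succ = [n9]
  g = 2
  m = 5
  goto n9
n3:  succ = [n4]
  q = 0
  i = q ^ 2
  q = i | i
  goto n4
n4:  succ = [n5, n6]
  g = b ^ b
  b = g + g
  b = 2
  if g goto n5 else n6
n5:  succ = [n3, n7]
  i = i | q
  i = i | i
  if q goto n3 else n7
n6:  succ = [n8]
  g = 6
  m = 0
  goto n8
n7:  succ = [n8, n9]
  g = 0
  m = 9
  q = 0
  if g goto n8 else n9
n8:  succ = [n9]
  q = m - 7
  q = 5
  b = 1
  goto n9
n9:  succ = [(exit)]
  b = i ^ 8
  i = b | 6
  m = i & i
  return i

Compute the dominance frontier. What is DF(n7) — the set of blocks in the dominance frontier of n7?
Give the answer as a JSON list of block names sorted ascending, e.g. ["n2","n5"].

Answer: ["n8", "n9"]

Working:
idom tree: n1←n0 n2←n0 n3←n1 n4←n3 n5←n4 n6←n4 n7←n5 n8←n4 n9←n0
Join-block Dom:
  n3: preds {n1,n5}: {n0,n1} ∩ {n0,n1,n3,n4,n5} = {n0,n1}; idom=n1
  n8: preds {n6,n7}: {n0,n1,n3,n4,n6} ∩ {n0,n1,n3,n4,n5,n7} = {n0,n1,n3,n4}; idom=n4
  n9: preds {n2,n7,n8}: {n0,n2} ∩ {n0,n1,n3,n4,n5,n7} ∩ {n0,n1,n3,n4,n8} = {n0}; idom=n0

DF derivation:
  n3←n1: walk · to n1
  n3←n5: walk n5→n4→n3 to n1
  n8←n6: walk n6 to n4
  n8←n7: walk n7→n5 to n4
  n9←n2: walk n2 to n0
  n9←n7: walk n7→n5→n4→n3→n1 to n0
  n9←n8: walk n8→n4→n3→n1 to n0
  n0: DF=∅
  n1: DF={n9}
  n2: DF={n9}
  n3: DF={n3,n9}
  n4: DF={n3,n9}
  n5: DF={n3,n8,n9}
  n6: DF={n8}
  n7: DF={n8,n9}
  n8: DF={n9}
  n9: DF=∅

DF(n7) = ["n8", "n9"]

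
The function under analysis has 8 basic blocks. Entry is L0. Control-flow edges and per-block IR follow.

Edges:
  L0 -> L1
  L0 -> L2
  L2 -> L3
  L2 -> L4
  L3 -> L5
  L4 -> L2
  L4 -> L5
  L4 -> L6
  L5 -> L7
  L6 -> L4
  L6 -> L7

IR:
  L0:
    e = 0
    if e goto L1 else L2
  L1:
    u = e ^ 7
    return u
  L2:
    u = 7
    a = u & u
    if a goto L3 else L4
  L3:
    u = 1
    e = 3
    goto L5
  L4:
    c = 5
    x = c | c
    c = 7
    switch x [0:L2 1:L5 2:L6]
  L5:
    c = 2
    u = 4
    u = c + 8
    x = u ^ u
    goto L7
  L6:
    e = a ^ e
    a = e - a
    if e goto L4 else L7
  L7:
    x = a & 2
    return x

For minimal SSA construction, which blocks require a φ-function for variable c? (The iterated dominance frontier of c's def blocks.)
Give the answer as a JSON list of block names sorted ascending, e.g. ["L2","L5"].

Answer: ["L2", "L4", "L5", "L7"]

Analysis:
idom tree: L1←L0 L2←L0 L3←L2 L4←L2 L5←L2 L6←L4 L7←L2
Dom∩ at merges:
  L2: preds {L0,L4}: {L0} ∩ {L0,L2,L4} = {L0}; idom=L0
  L4: preds {L2,L6}: {L0,L2} ∩ {L0,L2,L4,L6} = {L0,L2}; idom=L2
  L5: preds {L3,L4}: {L0,L2,L3} ∩ {L0,L2,L4} = {L0,L2}; idom=L2
  L7: preds {L5,L6}: {L0,L2,L5} ∩ {L0,L2,L4,L6} = {L0,L2}; idom=L2

DF derivation:
  L2←L0: walk · to L0
  L2←L4: walk L4→L2 to L0
  L4←L2: walk · to L2
  L4←L6: walk L6→L4 to L2
  L5←L3: walk L3 to L2
  L5←L4: walk L4 to L2
  L7←L5: walk L5 to L2
  L7←L6: walk L6→L4 to L2
  L0 → ∅
  L1 → ∅
  L2 → {L2}
  L3 → {L5}
  L4 → {L2,L4,L5,L7}
  L5 → {L7}
  L6 → {L4,L7}
  L7 → ∅

φ for c: defs {L4,L5}
  DF⁺ = {L2,L4,L5,L7}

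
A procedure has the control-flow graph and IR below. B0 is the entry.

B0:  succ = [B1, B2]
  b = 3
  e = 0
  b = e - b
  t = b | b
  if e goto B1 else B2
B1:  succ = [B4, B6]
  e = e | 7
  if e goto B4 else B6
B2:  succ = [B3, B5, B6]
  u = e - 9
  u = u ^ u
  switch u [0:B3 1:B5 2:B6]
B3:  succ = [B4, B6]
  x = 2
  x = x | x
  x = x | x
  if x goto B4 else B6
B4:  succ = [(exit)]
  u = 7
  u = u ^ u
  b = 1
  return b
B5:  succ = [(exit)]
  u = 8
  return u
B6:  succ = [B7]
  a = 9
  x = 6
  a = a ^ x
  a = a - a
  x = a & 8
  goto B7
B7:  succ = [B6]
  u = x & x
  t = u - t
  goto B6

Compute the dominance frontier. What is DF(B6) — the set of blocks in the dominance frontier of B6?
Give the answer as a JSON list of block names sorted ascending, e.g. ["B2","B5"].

Answer: ["B6"]

Analysis:
idom tree: B1←B0 B2←B0 B3←B2 B4←B0 B5←B2 B6←B0 B7←B6
Dom∩ at merges:
  B4: preds {B1,B3}: {B0,B1} ∩ {B0,B2,B3} = {B0}; idom=B0
  B6: preds {B1,B2,B3,B7}: {B0,B1} ∩ {B0,B2} ∩ {B0,B2,B3} ∩ {B0,B6,B7} = {B0}; idom=B0

DF walk-up:
  B4←B1: walk B1 to B0
  B4←B3: walk B3→B2 to B0
  B6←B1: walk B1 to B0
  B6←B2: walk B2 to B0
  B6←B3: walk B3→B2 to B0
  B6←B7: walk B7→B6 to B0
  DF(B0)=∅
  DF(B1)={B4,B6}
  DF(B2)={B4,B6}
  DF(B3)={B4,B6}
  DF(B4)=∅
  DF(B5)=∅
  DF(B6)={B6}
  DF(B7)={B6}

DF(B6) = ["B6"]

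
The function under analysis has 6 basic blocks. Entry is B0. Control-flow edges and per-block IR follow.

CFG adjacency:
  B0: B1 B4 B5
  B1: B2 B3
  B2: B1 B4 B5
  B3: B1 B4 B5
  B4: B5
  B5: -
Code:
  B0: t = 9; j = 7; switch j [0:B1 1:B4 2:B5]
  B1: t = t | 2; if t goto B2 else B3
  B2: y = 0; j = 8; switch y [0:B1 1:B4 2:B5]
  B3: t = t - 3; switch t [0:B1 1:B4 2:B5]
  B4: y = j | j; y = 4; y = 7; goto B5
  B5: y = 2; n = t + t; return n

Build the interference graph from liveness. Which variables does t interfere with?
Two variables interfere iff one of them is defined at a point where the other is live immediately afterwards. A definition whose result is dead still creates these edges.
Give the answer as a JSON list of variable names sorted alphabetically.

def/use:
  B0: {j,t} / ∅
  B1: {t} / {t}
  B2: {j,y} / ∅
  B3: {t} / {t}
  B4: {y} / {j}
  B5: {n,y} / {t}

Backward fixpoint:
  B0 li=∅ lo={j,t}
  B1 li={j,t} lo={j,t}
  B2 li={t} lo={j,t}
  B3 li={j,t} lo={j,t}
  B4 li={j,t} lo={t}
  B5 li={t} lo=∅

Interfere edges:
  j: {t,y}
  n: ∅
  t: {j,y}
  y: {j,t}

N(t) = ["j", "y"]

Answer: ["j", "y"]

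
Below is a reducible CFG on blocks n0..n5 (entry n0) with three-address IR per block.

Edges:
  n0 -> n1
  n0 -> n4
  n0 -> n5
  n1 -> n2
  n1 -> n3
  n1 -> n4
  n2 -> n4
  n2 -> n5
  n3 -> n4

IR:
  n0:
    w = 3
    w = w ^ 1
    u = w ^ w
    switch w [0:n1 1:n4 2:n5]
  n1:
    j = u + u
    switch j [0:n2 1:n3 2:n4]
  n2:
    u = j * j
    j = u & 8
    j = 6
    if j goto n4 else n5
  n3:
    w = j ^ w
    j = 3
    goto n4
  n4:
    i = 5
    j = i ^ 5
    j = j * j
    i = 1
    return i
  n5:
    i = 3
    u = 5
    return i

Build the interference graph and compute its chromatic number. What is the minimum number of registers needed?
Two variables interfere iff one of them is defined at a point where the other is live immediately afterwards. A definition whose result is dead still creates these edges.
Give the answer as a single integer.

Per-block:
  n0 def {u,w} use ∅
  n1 def {j} use {u}
  n2 def {j,u} use {j}
  n3 def {j,w} use {j,w}
  n4 def {i,j} use ∅
  n5 def {i,u} use ∅

Liveness:
  n0: in=∅ out={u,w}
  n1: in={u,w} out={j,w}
  n2: in={j} out=∅
  n3: in={j,w} out=∅
  n4: in=∅ out=∅
  n5: in=∅ out=∅

Conflict graph:
  i — {u}
  j — {w}
  u — {i,w}
  w — {j,u}

Registers:
  lower bound: {i,u} mutually conflict ⇒ χ ≥ 2
  2-colouring: R0={j,u}  R1={i,w}
  χ = 2

Answer: 2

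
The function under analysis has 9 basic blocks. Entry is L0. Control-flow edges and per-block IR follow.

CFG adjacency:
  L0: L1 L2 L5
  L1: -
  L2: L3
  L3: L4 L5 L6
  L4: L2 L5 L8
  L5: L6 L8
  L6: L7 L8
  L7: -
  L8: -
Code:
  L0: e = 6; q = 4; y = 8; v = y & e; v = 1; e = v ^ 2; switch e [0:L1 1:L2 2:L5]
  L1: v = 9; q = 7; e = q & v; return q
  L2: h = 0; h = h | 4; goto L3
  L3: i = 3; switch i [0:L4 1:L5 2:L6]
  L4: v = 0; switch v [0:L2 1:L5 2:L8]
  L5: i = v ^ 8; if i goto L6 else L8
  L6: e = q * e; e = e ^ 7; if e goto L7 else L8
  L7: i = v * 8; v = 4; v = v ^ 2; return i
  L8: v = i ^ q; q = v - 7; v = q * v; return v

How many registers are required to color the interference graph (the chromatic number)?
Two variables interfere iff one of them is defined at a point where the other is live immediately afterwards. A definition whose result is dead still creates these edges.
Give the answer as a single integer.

def/use:
  L0 def {e,q,v,y} use ∅
  L1 def {e,q,v} use ∅
  L2 def {h} use ∅
  L3 def {i} use ∅
  L4 def {v} use ∅
  L5 def {i} use {v}
  L6 def {e} use {e,q}
  L7 def {i,v} use {v}
  L8 def {q,v} use {i,q}

Liveness:
  L0: in=∅ out={e,q,v}
  L1: in=∅ out=∅
  L2: in={e,q,v} out={e,q,v}
  L3: in={e,q,v} out={e,i,q,v}
  L4: in={e,i,q} out={e,i,q,v}
  L5: in={e,q,v} out={e,i,q,v}
  L6: in={e,i,q,v} out={i,q,v}
  L7: in={v} out=∅
  L8: in={i,q} out=∅

Conflict graph:
  e — {h,i,q,v,y}
  h — {e,q,v}
  i — {e,q,v}
  q — {e,h,i,v,y}
  v — {e,h,i,q}
  y — {e,q}

Colouring:
  lower bound: {e,h,q,v} mutually conflict ⇒ χ ≥ 4
  assign e→c0 h→c3 i→c3 q→c1 v→c2 y→c2 — no edge inside a register ⇒ χ ≤ 4
  χ = 4

Answer: 4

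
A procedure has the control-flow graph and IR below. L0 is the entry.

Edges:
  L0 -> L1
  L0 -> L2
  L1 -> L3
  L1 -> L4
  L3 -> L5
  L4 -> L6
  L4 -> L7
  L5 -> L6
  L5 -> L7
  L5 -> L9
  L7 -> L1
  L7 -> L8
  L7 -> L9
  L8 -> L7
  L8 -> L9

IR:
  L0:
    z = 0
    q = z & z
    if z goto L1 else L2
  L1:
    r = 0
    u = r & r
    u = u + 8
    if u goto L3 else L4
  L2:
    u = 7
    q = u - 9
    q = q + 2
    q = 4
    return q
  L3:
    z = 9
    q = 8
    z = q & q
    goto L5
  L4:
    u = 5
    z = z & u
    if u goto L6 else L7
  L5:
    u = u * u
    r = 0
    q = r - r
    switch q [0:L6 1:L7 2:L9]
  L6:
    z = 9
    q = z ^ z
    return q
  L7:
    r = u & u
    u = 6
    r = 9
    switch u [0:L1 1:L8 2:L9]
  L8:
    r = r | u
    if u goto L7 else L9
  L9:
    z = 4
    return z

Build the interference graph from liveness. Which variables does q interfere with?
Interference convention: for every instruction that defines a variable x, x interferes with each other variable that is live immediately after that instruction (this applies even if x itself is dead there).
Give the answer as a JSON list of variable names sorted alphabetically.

Answer: ["u", "z"]

Derivation:
Per-block:
  L0: {q,z} / ∅
  L1: {r,u} / ∅
  L2: {q,u} / ∅
  L3: {q,z} / ∅
  L4: {u,z} / {z}
  L5: {q,r,u} / {u}
  L6: {q,z} / ∅
  L7: {r,u} / {u}
  L8: {r} / {r,u}
  L9: {z} / ∅

Live sets:
  L0: in=∅ out={z}
  L1: in={z} out={u,z}
  L2: in=∅ out=∅
  L3: in={u} out={u,z}
  L4: in={z} out={u,z}
  L5: in={u,z} out={u,z}
  L6: in=∅ out=∅
  L7: in={u,z} out={r,u,z}
  L8: in={r,u,z} out={u,z}
  L9: in=∅ out=∅

Interference:
  q: {u,z}
  r: {u,z}
  u: {q,r,z}
  z: {q,r,u}

N(q) = ["u", "z"]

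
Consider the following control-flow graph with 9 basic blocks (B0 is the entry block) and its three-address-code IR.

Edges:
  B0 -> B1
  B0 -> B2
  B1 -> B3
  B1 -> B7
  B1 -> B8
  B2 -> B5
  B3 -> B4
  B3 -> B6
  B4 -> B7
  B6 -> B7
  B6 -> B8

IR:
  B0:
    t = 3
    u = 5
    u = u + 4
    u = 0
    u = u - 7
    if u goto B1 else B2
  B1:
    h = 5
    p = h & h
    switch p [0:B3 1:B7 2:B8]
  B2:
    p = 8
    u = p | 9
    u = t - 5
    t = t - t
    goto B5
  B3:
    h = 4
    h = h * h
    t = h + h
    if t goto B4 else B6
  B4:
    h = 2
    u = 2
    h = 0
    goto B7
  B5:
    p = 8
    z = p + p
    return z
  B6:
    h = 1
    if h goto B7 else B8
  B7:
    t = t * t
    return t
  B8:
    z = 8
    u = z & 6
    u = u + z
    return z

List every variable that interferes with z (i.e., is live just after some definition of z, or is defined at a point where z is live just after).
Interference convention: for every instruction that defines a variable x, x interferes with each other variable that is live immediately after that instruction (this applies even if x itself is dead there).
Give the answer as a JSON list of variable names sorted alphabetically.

Per-block:
  B0 def {t,u} use ∅
  B1 def {h,p} use ∅
  B2 def {p,t,u} use {t}
  B3 def {h,t} use ∅
  B4 def {h,u} use ∅
  B5 def {p,z} use ∅
  B6 def {h} use ∅
  B7 def {t} use {t}
  B8 def {u,z} use ∅

Liveness:
  live B0: ∅→{t}
  live B1: {t}→{t}
  live B2: {t}→∅
  live B3: ∅→{t}
  live B4: {t}→{t}
  live B5: ∅→∅
  live B6: {t}→{t}
  live B7: {t}→∅
  live B8: ∅→∅

Interference:
  h↔{t}
  p↔{t}
  t↔{h,p,u}
  u↔{t,z}
  z↔{u}

N(z) = ["u"]

Answer: ["u"]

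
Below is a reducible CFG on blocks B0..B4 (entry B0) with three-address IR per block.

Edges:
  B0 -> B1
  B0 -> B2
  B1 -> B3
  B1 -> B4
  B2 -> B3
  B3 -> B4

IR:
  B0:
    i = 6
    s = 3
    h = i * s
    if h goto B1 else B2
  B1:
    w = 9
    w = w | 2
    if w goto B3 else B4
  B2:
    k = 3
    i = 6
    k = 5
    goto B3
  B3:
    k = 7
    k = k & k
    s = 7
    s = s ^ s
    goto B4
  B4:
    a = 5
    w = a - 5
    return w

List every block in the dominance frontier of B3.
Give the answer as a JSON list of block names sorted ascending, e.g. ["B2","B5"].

idom tree: B1←B0 B2←B0 B3←B0 B4←B0
Dom at joins:
  B3: preds {B1,B2}: {B0,B1} ∩ {B0,B2} = {B0}; idom=B0
  B4: preds {B1,B3}: {B0,B1} ∩ {B0,B3} = {B0}; idom=B0

Frontier:
  join B3 pred B1: B1 stop@B0
  join B3 pred B2: B2 stop@B0
  join B4 pred B1: B1 stop@B0
  join B4 pred B3: B3 stop@B0
  DF(B0)=∅
  DF(B1)={B3,B4}
  DF(B2)={B3}
  DF(B3)={B4}
  DF(B4)=∅

DF(B3) = ["B4"]

Answer: ["B4"]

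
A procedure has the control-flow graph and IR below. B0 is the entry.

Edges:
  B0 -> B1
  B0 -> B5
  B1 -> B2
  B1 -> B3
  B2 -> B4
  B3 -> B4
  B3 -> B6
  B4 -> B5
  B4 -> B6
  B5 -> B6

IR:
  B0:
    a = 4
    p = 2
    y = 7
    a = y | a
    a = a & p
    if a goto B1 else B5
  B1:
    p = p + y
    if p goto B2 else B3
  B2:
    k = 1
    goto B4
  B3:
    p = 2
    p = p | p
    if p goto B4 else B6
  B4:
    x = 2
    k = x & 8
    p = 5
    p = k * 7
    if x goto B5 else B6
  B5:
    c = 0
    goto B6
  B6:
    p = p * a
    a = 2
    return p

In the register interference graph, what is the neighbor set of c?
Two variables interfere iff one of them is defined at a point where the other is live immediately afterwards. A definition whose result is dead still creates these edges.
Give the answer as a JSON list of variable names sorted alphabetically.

def/use:
  B0: def={a,p,y} ue=∅
  B1: def={p} ue={p,y}
  B2: def={k} ue=∅
  B3: def={p} ue=∅
  B4: def={k,p,x} ue=∅
  B5: def={c} ue=∅
  B6: def={a,p} ue={a,p}

Liveness:
  B0: in=∅ out={a,p,y}
  B1: in={a,p,y} out={a}
  B2: in={a} out={a}
  B3: in={a} out={a,p}
  B4: in={a} out={a,p}
  B5: in={a,p} out={a,p}
  B6: in={a,p} out=∅

Conflict graph:
  a: {c,k,p,x,y}
  c: {a,p}
  k: {a,p,x}
  p: {a,c,k,x,y}
  x: {a,k,p}
  y: {a,p}

N(c) = ["a", "p"]

Answer: ["a", "p"]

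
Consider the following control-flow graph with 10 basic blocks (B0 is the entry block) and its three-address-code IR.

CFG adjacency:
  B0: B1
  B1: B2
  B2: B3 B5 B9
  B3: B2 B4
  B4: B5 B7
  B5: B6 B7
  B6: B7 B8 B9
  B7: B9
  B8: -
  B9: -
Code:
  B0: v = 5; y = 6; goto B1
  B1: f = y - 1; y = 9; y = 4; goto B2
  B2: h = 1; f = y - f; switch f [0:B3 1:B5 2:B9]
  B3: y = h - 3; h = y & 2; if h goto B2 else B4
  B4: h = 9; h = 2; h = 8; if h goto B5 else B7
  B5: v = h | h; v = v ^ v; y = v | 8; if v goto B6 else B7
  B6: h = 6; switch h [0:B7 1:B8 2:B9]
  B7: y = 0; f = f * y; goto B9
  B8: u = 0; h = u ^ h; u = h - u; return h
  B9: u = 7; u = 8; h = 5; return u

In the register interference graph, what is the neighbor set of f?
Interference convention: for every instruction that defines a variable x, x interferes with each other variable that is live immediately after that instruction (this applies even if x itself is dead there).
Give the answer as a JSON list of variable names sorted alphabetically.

Block summaries:
  B0: {v,y} / ∅
  B1: {f,y} / {y}
  B2: {f,h} / {f,y}
  B3: {h,y} / {h}
  B4: {h} / ∅
  B5: {v,y} / {h}
  B6: {h} / ∅
  B7: {f,y} / {f}
  B8: {h,u} / {h}
  B9: {h,u} / ∅

Live sets:
  B0 li=∅ lo={y}
  B1 li={y} lo={f,y}
  B2 li={f,y} lo={f,h}
  B3 li={f,h} lo={f,y}
  B4 li={f} lo={f,h}
  B5 li={f,h} lo={f}
  B6 li={f} lo={f,h}
  B7 li={f} lo=∅
  B8 li={h} lo=∅
  B9 li=∅ lo=∅

Interference:
  f: {h,v,y}
  h: {f,u,y}
  u: {h}
  v: {f,y}
  y: {f,h,v}

N(f) = ["h", "v", "y"]

Answer: ["h", "v", "y"]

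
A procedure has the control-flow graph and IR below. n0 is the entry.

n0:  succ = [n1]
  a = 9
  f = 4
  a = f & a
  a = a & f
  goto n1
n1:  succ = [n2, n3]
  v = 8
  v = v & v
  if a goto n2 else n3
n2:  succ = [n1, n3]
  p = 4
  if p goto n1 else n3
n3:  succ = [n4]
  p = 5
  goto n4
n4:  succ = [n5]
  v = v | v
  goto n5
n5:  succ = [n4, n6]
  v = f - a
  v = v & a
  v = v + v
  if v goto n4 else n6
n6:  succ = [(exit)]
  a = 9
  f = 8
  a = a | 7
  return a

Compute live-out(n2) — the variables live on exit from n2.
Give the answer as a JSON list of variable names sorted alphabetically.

Block summaries:
  n0 def {a,f} use ∅
  n1 def {v} use {a}
  n2 def {p} use ∅
  n3 def {p} use ∅
  n4 def {v} use {v}
  n5 def {v} use {a,f}
  n6 def {a,f} use ∅

Liveness:
  live n0: ∅→{a,f}
  live n1: {a,f}→{a,f,v}
  live n2: {a,f,v}→{a,f,v}
  live n3: {a,f,v}→{a,f,v}
  live n4: {a,f,v}→{a,f}
  live n5: {a,f}→{a,f,v}
  live n6: ∅→∅

live-out(n2) = ["a", "f", "v"]

Answer: ["a", "f", "v"]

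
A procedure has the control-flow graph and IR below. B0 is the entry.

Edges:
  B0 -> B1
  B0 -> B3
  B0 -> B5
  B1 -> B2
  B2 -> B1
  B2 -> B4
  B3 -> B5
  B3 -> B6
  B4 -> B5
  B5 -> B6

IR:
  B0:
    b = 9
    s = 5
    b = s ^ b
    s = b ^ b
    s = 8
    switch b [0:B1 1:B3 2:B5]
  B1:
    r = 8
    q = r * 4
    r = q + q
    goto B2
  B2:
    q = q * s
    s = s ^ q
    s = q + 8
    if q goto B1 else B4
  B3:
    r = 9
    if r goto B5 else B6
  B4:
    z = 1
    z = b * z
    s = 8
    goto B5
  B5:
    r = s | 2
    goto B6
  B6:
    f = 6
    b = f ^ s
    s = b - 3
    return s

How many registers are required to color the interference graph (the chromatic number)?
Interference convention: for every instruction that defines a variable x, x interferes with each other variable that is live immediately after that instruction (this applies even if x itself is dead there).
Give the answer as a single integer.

Block summaries:
  B0 def {b,s} use ∅
  B1 def {q,r} use ∅
  B2 def {q,s} use {q,s}
  B3 def {r} use ∅
  B4 def {s,z} use {b}
  B5 def {r} use {s}
  B6 def {b,f,s} use {s}

Liveness:
  B0 li=∅ lo={b,s}
  B1 li={b,s} lo={b,q,s}
  B2 li={b,q,s} lo={b,s}
  B3 li={s} lo={s}
  B4 li={b} lo={s}
  B5 li={s} lo={s}
  B6 li={s} lo=∅

Interference:
  b — {q,r,s,z}
  f — {s}
  q — {b,r,s}
  r — {b,q,s}
  s — {b,f,q,r}
  z — {b}

Registers:
  clique {b,q,r,s} ⇒ need ≥ 4
  assign b→r0 f→r0 q→r2 r→r3 s→r1 z→r1 — no edge inside a register ⇒ χ ≤ 4
  χ = 4

Answer: 4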